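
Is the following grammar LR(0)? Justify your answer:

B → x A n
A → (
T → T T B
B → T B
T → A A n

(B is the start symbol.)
No. Reduce-reduce conflict: [B → T B .] and [T → T T B .]

Augment with B' → B and build the canonical LR(0) collection (I0 = CLOSURE({[B' → . B]}), then GOTO on every symbol after a dot until no new states appear). It has 13 states:
  I0: { [A → . (], [B → . T B], [B → . x A n], [B' → . B], [T → . A A n], [T → . T T B] }  — shift
  I1: { [A → ( .] }  — reduce
  I2: { [A → . (], [T → A . A n] }  — shift
  I3: { [B' → B .] }  — accept
  I4: { [A → . (], [B → . T B], [B → . x A n], [B → T . B], [T → . A A n], [T → . T T B], [T → T . T B] }  — shift
  I5: { [A → . (], [B → x . A n] }  — shift
  I6: { [B → x A . n] }  — shift
  I7: { [B → x A n .] }  — reduce
  I8: { [B → T B .] }  — reduce
  I9: { [A → . (], [B → . T B], [B → . x A n], [B → T . B], [T → . A A n], [T → . T T B], [T → T . T B], [T → T T . B] }  — shift
  I10: { [B → T B .], [T → T T B .] }  — 2 reduces
  I11: { [T → A A . n] }  — shift
  I12: { [T → A A n .] }  — reduce

Conflict in state I10:
  Reduce-reduce conflict: [B → T B .] and [T → T T B .]
So the grammar is NOT LR(0).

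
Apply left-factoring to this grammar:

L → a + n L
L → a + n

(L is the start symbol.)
L → a + n L'
L' → L
L' → ε

Left-factoring transforms A → αβ₁ | αβ₂ into A → αA' and A' → β₁ | β₂
(α is the longest common prefix among the alternatives). Repeat until
no nonterminal has two alternatives with a common prefix.

Round 1: L has alternatives sharing prefix 'a + n'. Introduce L': L → a + n L'
  Add: L' → L
  Add: L' → ε

No remaining common prefixes — done.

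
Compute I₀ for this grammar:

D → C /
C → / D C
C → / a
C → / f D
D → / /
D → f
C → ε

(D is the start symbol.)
{ [C → . / D C], [C → . / a], [C → . / f D], [C → .], [D → . / /], [D → . C /], [D → . f], [D' → . D] }

First, augment the grammar with D' → D
I₀ = CLOSURE({ [D' → . D] }):
  [D' → . D] has the dot before D: add [D → . C /], [D → . / /], [D → . f]
  [D → . C /] has the dot before C: add [C → . / D C], [C → . / a], [C → . / f D], [C → .]
No further items can be added.

I₀ = { [C → . / D C], [C → . / a], [C → . / f D], [C → .], [D → . / /], [D → . C /], [D → . f], [D' → . D] }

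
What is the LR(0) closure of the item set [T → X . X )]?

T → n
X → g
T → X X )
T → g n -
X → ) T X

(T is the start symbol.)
To compute CLOSURE, for each item [A → α.Bβ] where B is a non-terminal, add [B → .γ] for all productions B → γ; repeat for the newly added items until nothing changes.

Start with: [T → X . X )]
  [T → X . X )] has the dot before X: add [X → . g], [X → . ) T X]
No further items can be added.

CLOSURE = { [T → X . X )], [X → . ) T X], [X → . g] }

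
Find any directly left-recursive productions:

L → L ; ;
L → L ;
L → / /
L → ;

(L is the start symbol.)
Yes, L is left-recursive

Direct left recursion occurs when N → N α for some non-terminal N (the right-hand side begins with the left-hand side itself).

L → L ; ;: LEFT RECURSIVE (starts with L)
L → L ;: LEFT RECURSIVE (starts with L)
L → / /: starts with '/'
L → ;: starts with ';'

The grammar has direct left recursion on: L.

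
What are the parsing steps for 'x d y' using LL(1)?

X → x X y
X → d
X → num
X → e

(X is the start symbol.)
LL(1) parsing maintains a stack (initially the start symbol over $) and the input. At each step: if the stack top is a terminal, match it against the current input token; if it is a non-terminal N, replace it with the RHS of M[N, lookahead] (the unique production whose predict set contains the lookahead).

Stack is shown with the top on the left.

Stack    Input    Action
------------------------
X $      x d y $  output X → x X y
x X y $  x d y $  match 'x'
X y $    d y $    output X → d
d y $    d y $    match 'd'
y $      y $      match 'y'
$        $        accept

The string is accepted.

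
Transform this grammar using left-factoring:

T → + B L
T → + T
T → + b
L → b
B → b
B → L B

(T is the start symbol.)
Left-factoring transforms A → αβ₁ | αβ₂ into A → αA' and A' → β₁ | β₂
(α is the longest common prefix among the alternatives). Repeat until
no nonterminal has two alternatives with a common prefix.

Round 1: T has alternatives sharing prefix '+'. Introduce T': T → + T'
  Add: T' → B L
  Add: T' → T
  Add: T' → b

No remaining common prefixes — done.

Resulting grammar:
T → + T'
T' → B L
T' → T
T' → b
L → b
B → b
B → L B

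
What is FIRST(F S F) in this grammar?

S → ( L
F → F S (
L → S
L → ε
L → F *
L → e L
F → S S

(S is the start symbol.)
FIRST sets of the non-terminals involved (from the grammar, by fixed-point iteration):
  FIRST(F) = { '(' }

To compute FIRST(F S F), process the symbols left to right:
Symbol F is a non-terminal. Add FIRST(F) \ {ε} = { '(' }
F is not nullable (ε ∉ FIRST(F)), so stop here.
FIRST(F S F) = { '(' }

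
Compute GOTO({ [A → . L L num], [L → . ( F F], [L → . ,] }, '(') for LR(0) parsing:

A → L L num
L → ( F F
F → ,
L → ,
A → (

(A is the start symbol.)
GOTO(I, '(') = CLOSURE({ [A → αX.β] : [A → α.Xβ] ∈ I, X = '(' })

Items with dot before '(', with the dot advanced:
  [L → . ( F F] → [L → ( . F F]
Closure of the advanced items:
  [L → ( . F F] has the dot before F: add [F → . ,]

GOTO = { [F → . ,], [L → ( . F F] }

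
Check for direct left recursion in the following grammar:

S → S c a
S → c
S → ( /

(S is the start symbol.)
Yes, S is left-recursive

Direct left recursion occurs when N → N α for some non-terminal N (the right-hand side begins with the left-hand side itself).

S → S c a: LEFT RECURSIVE (starts with S)
S → c: starts with c
S → ( /: starts with '('

The grammar has direct left recursion on: S.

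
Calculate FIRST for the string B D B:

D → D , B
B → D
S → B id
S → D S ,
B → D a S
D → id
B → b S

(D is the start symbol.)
FIRST sets of the non-terminals involved (from the grammar, by fixed-point iteration):
  FIRST(B) = { 'b', 'id' }

To compute FIRST(B D B), process the symbols left to right:
Symbol B is a non-terminal. Add FIRST(B) \ {ε} = { 'b', 'id' }
B is not nullable (ε ∉ FIRST(B)), so stop here.
FIRST(B D B) = { 'b', 'id' }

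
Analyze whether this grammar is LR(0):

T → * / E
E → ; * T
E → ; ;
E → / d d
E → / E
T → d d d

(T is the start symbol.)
Yes, the grammar is LR(0)

Augment with T' → T and build the canonical LR(0) collection (I0 = CLOSURE({[T' → . T]}), then GOTO on every symbol after a dot until no new states appear). It has 16 states:
  I0: { [T → . * / E], [T → . d d d], [T' → . T] }  — shift
  I1: { [T → * . / E] }  — shift
  I2: { [T' → T .] }  — accept
  I3: { [T → d . d d] }  — shift
  I4: { [T → d d . d] }  — shift
  I5: { [T → d d d .] }  — reduce
  I6: { [E → . / E], [E → . / d d], [E → . ; * T], [E → . ; ;], [T → * / . E] }  — shift
  I7: { [E → . / E], [E → . / d d], [E → . ; * T], [E → . ; ;], [E → / . E], [E → / . d d] }  — shift
  I8: { [E → ; . * T], [E → ; . ;] }  — shift
  I9: { [T → * / E .] }  — reduce
  I10: { [E → ; * . T], [T → . * / E], [T → . d d d] }  — shift
  I11: { [E → ; ; .] }  — reduce
  I12: { [E → ; * T .] }  — reduce
  I13: { [E → / E .] }  — reduce
  I14: { [E → / d . d] }  — shift
  I15: { [E → / d d .] }  — reduce

Every state is either a pure shift/goto state or contains exactly one complete item and nothing to shift — no conflicts. The grammar is LR(0).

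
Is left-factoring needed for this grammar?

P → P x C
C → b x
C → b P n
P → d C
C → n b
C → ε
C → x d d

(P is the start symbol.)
Left-factoring is needed when two productions for the same non-terminal
share a common prefix on the right-hand side.

Productions for P:
  P → P x C
  P → d C
Productions for C:
  C → b x
  C → b P n
  C → n b
  C → ε
  C → x d d

Found common prefix 'b' in productions for C

Answer: Yes, C has productions with common prefix 'b'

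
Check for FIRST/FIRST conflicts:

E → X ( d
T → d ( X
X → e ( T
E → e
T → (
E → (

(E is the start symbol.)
FIRST sets of the non-terminals at (or reachable through a nullable prefix from) the front of some alternative:
  FIRST(X) = { 'e' }

Productions for E:
  E → X ( d: FIRST = { 'e' }
  E → e: FIRST = { 'e' }
  E → (: FIRST = { '(' }
Productions for T:
  T → d ( X: FIRST = { 'd' }
  T → (: FIRST = { '(' }
X has only one production, so no FIRST/FIRST conflict is possible there.

Conflict for E: E → X ( d and E → e
  Overlap: { 'e' }

Answer: Yes. E → X '(' d / E → e on { 'e' }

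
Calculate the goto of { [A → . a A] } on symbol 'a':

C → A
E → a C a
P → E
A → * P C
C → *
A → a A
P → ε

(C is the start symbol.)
{ [A → . * P C], [A → . a A], [A → a . A] }

GOTO(I, 'a') = CLOSURE({ [A → αX.β] : [A → α.Xβ] ∈ I, X = 'a' })

Items with dot before 'a', with the dot advanced:
  [A → . a A] → [A → a . A]
Closure of the advanced items:
  [A → a . A] has the dot before A: add [A → . * P C], [A → . a A]

GOTO = { [A → . * P C], [A → . a A], [A → a . A] }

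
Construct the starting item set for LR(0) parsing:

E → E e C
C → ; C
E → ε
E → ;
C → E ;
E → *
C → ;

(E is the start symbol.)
First, augment the grammar with E' → E
I₀ = CLOSURE({ [E' → . E] }):
  [E' → . E] has the dot before E: add [E → . E e C], [E → .], [E → . ;], [E → . *]
No further items can be added.

I₀ = { [E → . *], [E → . ;], [E → . E e C], [E → .], [E' → . E] }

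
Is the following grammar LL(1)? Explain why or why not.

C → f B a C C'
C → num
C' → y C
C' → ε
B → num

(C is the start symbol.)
A grammar is LL(1) if for each non-terminal N with multiple productions, the predict sets of those productions are pairwise disjoint, where PREDICT(N → α) = (FIRST(α) \ {ε}) ∪ (FOLLOW(N) if α ⇒* ε).

Relevant sets:
  FOLLOW(C') = { $, 'y' }

For C:
  PREDICT(C → f B a C C') = { 'f' }
  PREDICT(C → num) = { 'num' }
For C':
  PREDICT(C' → y C) = { 'y' }
  PREDICT(C' → ε) = { $, 'y' }
B has a single production, so nothing to check there.

Conflict found: Predict set conflict for C': { 'y' }
The grammar is NOT LL(1).

Answer: No. Predict set conflict for C': { 'y' }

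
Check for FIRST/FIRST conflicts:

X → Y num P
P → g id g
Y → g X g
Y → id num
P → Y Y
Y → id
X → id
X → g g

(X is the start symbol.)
Yes. X → Y num P / X → id on { 'id' }; X → Y num P / X → g g on { 'g' }; P → g id g / P → Y Y on { 'g' }; Y → id num / Y → id on { 'id' }

FIRST sets of the non-terminals at (or reachable through a nullable prefix from) the front of some alternative:
  FIRST(Y) = { 'g', 'id' }

Productions for X:
  X → Y num P: FIRST = { 'g', 'id' }
  X → id: FIRST = { 'id' }
  X → g g: FIRST = { 'g' }
Productions for P:
  P → g id g: FIRST = { 'g' }
  P → Y Y: FIRST = { 'g', 'id' }
Productions for Y:
  Y → g X g: FIRST = { 'g' }
  Y → id num: FIRST = { 'id' }
  Y → id: FIRST = { 'id' }

Conflict for X: X → Y num P and X → id
  Overlap: { 'id' }
Conflict for X: X → Y num P and X → g g
  Overlap: { 'g' }
Conflict for P: P → g id g and P → Y Y
  Overlap: { 'g' }
Conflict for Y: Y → id num and Y → id
  Overlap: { 'id' }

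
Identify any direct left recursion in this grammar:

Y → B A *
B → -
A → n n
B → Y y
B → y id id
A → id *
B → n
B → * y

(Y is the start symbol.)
Direct left recursion occurs when N → N α for some non-terminal N (the right-hand side begins with the left-hand side itself).

Y → B A *: starts with B
B → -: starts with '-'
A → n n: starts with n
B → Y y: starts with Y
B → y id id: starts with y
A → id *: starts with id
B → n: starts with n
B → * y: starts with '*'

No direct left recursion found.

Answer: No direct left recursion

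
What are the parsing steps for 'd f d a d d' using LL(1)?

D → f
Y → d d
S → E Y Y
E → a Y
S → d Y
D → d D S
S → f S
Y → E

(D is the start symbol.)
Stack is shown with the top on the left.

Stack    Input          Action
------------------------------
D $      d f d a d d $  output D → d D S
d D S $  d f d a d d $  match 'd'
D S $    f d a d d $    output D → f
f S $    f d a d d $    match 'f'
S $      d a d d $      output S → d Y
d Y $    d a d d $      match 'd'
Y $      a d d $        output Y → E
E $      a d d $        output E → a Y
a Y $    a d d $        match 'a'
Y $      d d $          output Y → d d
d d $    d d $          match 'd'
d $      d $            match 'd'
$        $              accept

The string is accepted.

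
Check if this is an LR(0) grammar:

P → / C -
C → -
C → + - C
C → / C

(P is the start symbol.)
A grammar is LR(0) if no state in the canonical LR(0) collection has:
  - both a shift item (dot before a terminal) and a complete item (shift-reduce conflict), or
  - two or more complete items (reduce-reduce conflict; the accept item [P' → P .] counts as a complete item here).

Augment with P' → P and build the canonical LR(0) collection (I0 = CLOSURE({[P' → . P]}), then GOTO on every symbol after a dot until no new states appear). It has 11 states:
  I0: { [P → . / C -], [P' → . P] }  — shift
  I1: { [C → . + - C], [C → . -], [C → . / C], [P → / . C -] }  — shift
  I2: { [P' → P .] }  — accept
  I3: { [C → + . - C] }  — shift
  I4: { [C → - .] }  — reduce
  I5: { [C → . + - C], [C → . -], [C → . / C], [C → / . C] }  — shift
  I6: { [P → / C . -] }  — shift
  I7: { [P → / C - .] }  — reduce
  I8: { [C → / C .] }  — reduce
  I9: { [C → + - . C], [C → . + - C], [C → . -], [C → . / C] }  — shift
  I10: { [C → + - C .] }  — reduce

Every state is either a pure shift/goto state or contains exactly one complete item and nothing to shift — no conflicts. The grammar is LR(0).

Answer: Yes, the grammar is LR(0)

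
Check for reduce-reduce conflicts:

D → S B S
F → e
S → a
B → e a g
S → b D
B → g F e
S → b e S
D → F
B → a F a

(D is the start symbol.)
A reduce-reduce conflict occurs when an LR(0) state has two complete items [A → α .] and [B → β .] — both call for a reduction, and with no lookahead the parser cannot choose between them.

Augment with D' → D and build the canonical LR(0) collection (I0 = CLOSURE({[D' → . D]}), then GOTO on every symbol after a dot until no new states appear). It has 21 states:
  I0: { [D → . F], [D → . S B S], [D' → . D], [F → . e], [S → . a], [S → . b D], [S → . b e S] }  — shift
  I1: { [D' → D .] }  — accept
  I2: { [D → F .] }  — reduce
  I3: { [B → . a F a], [B → . e a g], [B → . g F e], [D → S . B S] }  — shift
  I4: { [S → a .] }  — reduce
  I5: { [D → . F], [D → . S B S], [F → . e], [S → . a], [S → . b D], [S → . b e S], [S → b . D], [S → b . e S] }  — shift
  I6: { [F → e .] }  — reduce
  I7: { [S → b D .] }  — reduce
  I8: { [F → e .], [S → . a], [S → . b D], [S → . b e S], [S → b e . S] }  — shift, reduce
  I9: { [S → b e S .] }  — reduce
  I10: { [D → S B . S], [S → . a], [S → . b D], [S → . b e S] }  — shift
  I11: { [B → a . F a], [F → . e] }  — shift
  I12: { [B → e . a g] }  — shift
  I13: { [B → g . F e], [F → . e] }  — shift
  I14: { [B → g F . e] }  — shift
  I15: { [B → g F e .] }  — reduce
  I16: { [B → e a . g] }  — shift
  I17: { [B → e a g .] }  — reduce
  I18: { [B → a F . a] }  — shift
  I19: { [B → a F a .] }  — reduce
  I20: { [D → S B S .] }  — reduce

No state contains more than one complete item.

Answer: No reduce-reduce conflicts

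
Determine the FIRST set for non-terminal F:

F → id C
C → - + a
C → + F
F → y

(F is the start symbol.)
To compute FIRST(F), examine every production with F on the left-hand side, reading each right-hand side left to right until a non-nullable symbol is reached.

From F → id C:
  - id is a terminal: add 'id' and stop
From F → y:
  - y is a terminal: add 'y' and stop

Collecting: FIRST(F) = { 'id', 'y' }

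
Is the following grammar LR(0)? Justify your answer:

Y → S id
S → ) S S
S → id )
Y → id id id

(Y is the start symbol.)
A grammar is LR(0) if no state in the canonical LR(0) collection has:
  - both a shift item (dot before a terminal) and a complete item (shift-reduce conflict), or
  - two or more complete items (reduce-reduce conflict; the accept item [Y' → Y .] counts as a complete item here).

Augment with Y' → Y and build the canonical LR(0) collection (I0 = CLOSURE({[Y' → . Y]}), then GOTO on every symbol after a dot until no new states appear). It has 12 states:
  I0: { [S → . ) S S], [S → . id )], [Y → . S id], [Y → . id id id], [Y' → . Y] }  — shift
  I1: { [S → ) . S S], [S → . ) S S], [S → . id )] }  — shift
  I2: { [Y → S . id] }  — shift
  I3: { [Y' → Y .] }  — accept
  I4: { [S → id . )], [Y → id . id id] }  — shift
  I5: { [S → id ) .] }  — reduce
  I6: { [Y → id id . id] }  — shift
  I7: { [Y → id id id .] }  — reduce
  I8: { [Y → S id .] }  — reduce
  I9: { [S → ) S . S], [S → . ) S S], [S → . id )] }  — shift
  I10: { [S → id . )] }  — shift
  I11: { [S → ) S S .] }  — reduce

Every state is either a pure shift/goto state or contains exactly one complete item and nothing to shift — no conflicts. The grammar is LR(0).

Answer: Yes, the grammar is LR(0)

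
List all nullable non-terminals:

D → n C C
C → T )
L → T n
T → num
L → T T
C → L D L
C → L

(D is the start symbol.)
None

A non-terminal is nullable if it can derive ε (the empty string): either it has an ε-production, or it has a production whose right-hand side consists entirely of nullable non-terminals.

There are no ε-productions, so no non-terminal can derive ε.
No non-terminals are nullable.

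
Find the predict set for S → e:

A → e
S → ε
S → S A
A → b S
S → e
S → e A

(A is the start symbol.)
PREDICT(S → e) = (FIRST(RHS) \ {ε}) ∪ (FOLLOW(S) if ε ∈ FIRST(RHS), i.e. RHS ⇒* ε)
FIRST(e) = { 'e' }
ε ∉ FIRST(e), so FOLLOW(S) is not added.
PREDICT(S → e) = { 'e' }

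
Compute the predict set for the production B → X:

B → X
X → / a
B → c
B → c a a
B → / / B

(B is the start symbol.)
PREDICT(B → X) = (FIRST(RHS) \ {ε}) ∪ (FOLLOW(B) if ε ∈ FIRST(RHS), i.e. RHS ⇒* ε)
FIRST(X) = { '/' }
FIRST(X) = { '/' }
ε ∉ FIRST(X), so FOLLOW(B) is not added.
PREDICT(B → X) = { '/' }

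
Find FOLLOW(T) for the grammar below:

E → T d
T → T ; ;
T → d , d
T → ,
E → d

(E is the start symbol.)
{ ';', 'd' }

To compute FOLLOW(T), find every occurrence of T on a right-hand side N → α T β: add FIRST(β) \ {ε}, and if β is empty or nullable also add FOLLOW(N). Iterate to a fixed point.

In E → T d: T is followed by d, add FIRST(d) \ {ε} = { 'd' }
In T → T ; ;: T is followed by ';' ';', add FIRST(';' ';') \ {ε} = { ';' }

Taking the union: FOLLOW(T) = { ';', 'd' }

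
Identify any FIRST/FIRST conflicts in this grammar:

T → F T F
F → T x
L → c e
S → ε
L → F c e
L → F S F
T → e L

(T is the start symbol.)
A FIRST/FIRST conflict occurs when two productions N → α and N → β for the same non-terminal have FIRST(α) ∩ FIRST(β) ≠ ∅ (with ε ∈ FIRST of a nullable right-hand side, so two nullable alternatives also conflict).

FIRST sets of the non-terminals at (or reachable through a nullable prefix from) the front of some alternative:
  FIRST(F) = { 'e' }

Productions for T:
  T → F T F: FIRST = { 'e' }
  T → e L: FIRST = { 'e' }
Productions for L:
  L → c e: FIRST = { 'c' }
  L → F c e: FIRST = { 'e' }
  L → F S F: FIRST = { 'e' }
F, S have only one production, so no FIRST/FIRST conflict is possible there.

Conflict for T: T → F T F and T → e L
  Overlap: { 'e' }
Conflict for L: L → F c e and L → F S F
  Overlap: { 'e' }

Answer: Yes. T → F T F / T → e L on { 'e' }; L → F c e / L → F S F on { 'e' }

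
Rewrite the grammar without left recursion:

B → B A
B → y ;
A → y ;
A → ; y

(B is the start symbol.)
B → y ; B'
B' → A B'
B' → ε
A → y ;
A → ; y

B is directly left-recursive. The standard transformation for
  A → A α₁ | ... | A α_m | β₁ | ... | β_n
is
  A  → β₁ A' | ... | β_n A'
  A' → α₁ A' | ... | α_m A' | ε

B → y ; becomes B → y ; B'
B → B A becomes B' → A B'
Add B' → ε

Productions for other non-terminals are unchanged:
  A → y ;
  A → ; y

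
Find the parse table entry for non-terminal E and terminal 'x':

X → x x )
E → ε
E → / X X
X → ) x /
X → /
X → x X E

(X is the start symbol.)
E → ε

To find M[E, 'x'], we find productions for E where 'x' is in the predict set (PREDICT(N → α) = (FIRST(α) \ {ε}) ∪ (FOLLOW(N) if α ⇒* ε)).

Relevant sets:
  FOLLOW(E) = { $, ')', '/', 'x' }

E → ε: PREDICT = { $, ')', '/', 'x' }
  'x' is in predict set, so this production goes in M[E, 'x']
E → / X X: PREDICT = { '/' }

M[E, 'x'] = E → ε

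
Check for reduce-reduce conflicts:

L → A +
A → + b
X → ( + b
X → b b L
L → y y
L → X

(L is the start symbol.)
No reduce-reduce conflicts

A reduce-reduce conflict occurs when an LR(0) state has two complete items [A → α .] and [B → β .] — both call for a reduction, and with no lookahead the parser cannot choose between them.

Augment with L' → L and build the canonical LR(0) collection (I0 = CLOSURE({[L' → . L]}), then GOTO on every symbol after a dot until no new states appear). It has 15 states:
  I0: { [A → . + b], [L → . A +], [L → . X], [L → . y y], [L' → . L], [X → . ( + b], [X → . b b L] }  — shift
  I1: { [X → ( . + b] }  — shift
  I2: { [A → + . b] }  — shift
  I3: { [L → A . +] }  — shift
  I4: { [L' → L .] }  — accept
  I5: { [L → X .] }  — reduce
  I6: { [X → b . b L] }  — shift
  I7: { [L → y . y] }  — shift
  I8: { [L → y y .] }  — reduce
  I9: { [A → . + b], [L → . A +], [L → . X], [L → . y y], [X → . ( + b], [X → . b b L], [X → b b . L] }  — shift
  I10: { [X → b b L .] }  — reduce
  I11: { [L → A + .] }  — reduce
  I12: { [A → + b .] }  — reduce
  I13: { [X → ( + . b] }  — shift
  I14: { [X → ( + b .] }  — reduce

No state contains more than one complete item.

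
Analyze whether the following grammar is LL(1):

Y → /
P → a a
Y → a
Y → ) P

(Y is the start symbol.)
Yes, the grammar is LL(1).

For Y:
  PREDICT(Y → '/') = { '/' }
  PREDICT(Y → a) = { 'a' }
  PREDICT(Y → ')' P) = { ')' }
P has a single production, so nothing to check there.

All predict sets are disjoint. The grammar IS LL(1).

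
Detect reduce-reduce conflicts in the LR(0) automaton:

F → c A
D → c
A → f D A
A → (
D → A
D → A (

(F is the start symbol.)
No reduce-reduce conflicts

Augment with F' → F and build the canonical LR(0) collection (I0 = CLOSURE({[F' → . F]}), then GOTO on every symbol after a dot until no new states appear). It has 11 states:
  I0: { [F → . c A], [F' → . F] }  — shift
  I1: { [F' → F .] }  — accept
  I2: { [A → . (], [A → . f D A], [F → c . A] }  — shift
  I3: { [A → ( .] }  — reduce
  I4: { [F → c A .] }  — reduce
  I5: { [A → . (], [A → . f D A], [A → f . D A], [D → . A (], [D → . A], [D → . c] }  — shift
  I6: { [D → A . (], [D → A .] }  — shift, reduce
  I7: { [A → . (], [A → . f D A], [A → f D . A] }  — shift
  I8: { [D → c .] }  — reduce
  I9: { [A → f D A .] }  — reduce
  I10: { [D → A ( .] }  — reduce

No state contains more than one complete item.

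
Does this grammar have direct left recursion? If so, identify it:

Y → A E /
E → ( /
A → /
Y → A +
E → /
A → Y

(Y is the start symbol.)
Direct left recursion occurs when N → N α for some non-terminal N (the right-hand side begins with the left-hand side itself).

Y → A E /: starts with A
E → ( /: starts with '('
A → /: starts with '/'
Y → A +: starts with A
E → /: starts with '/'
A → Y: starts with Y

No direct left recursion found.

Answer: No direct left recursion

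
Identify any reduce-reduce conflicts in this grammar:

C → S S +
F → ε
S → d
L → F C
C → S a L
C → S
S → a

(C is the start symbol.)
Yes — I6: [F → .] vs [S → a .]

Augment with C' → C and build the canonical LR(0) collection (I0 = CLOSURE({[C' → . C]}), then GOTO on every symbol after a dot until no new states appear). It has 11 states:
  I0: { [C → . S S +], [C → . S a L], [C → . S], [C' → . C], [S → . a], [S → . d] }  — shift
  I1: { [C' → C .] }  — accept
  I2: { [C → S . S +], [C → S . a L], [C → S .], [S → . a], [S → . d] }  — shift, reduce
  I3: { [S → a .] }  — reduce
  I4: { [S → d .] }  — reduce
  I5: { [C → S S . +] }  — shift
  I6: { [C → S a . L], [F → .], [L → . F C], [S → a .] }  — 2 reduces
  I7: { [C → . S S +], [C → . S a L], [C → . S], [L → F . C], [S → . a], [S → . d] }  — shift
  I8: { [C → S a L .] }  — reduce
  I9: { [L → F C .] }  — reduce
  I10: { [C → S S + .] }  — reduce

I6 contains complete items [F → .], [S → a .] — reduce-reduce conflict.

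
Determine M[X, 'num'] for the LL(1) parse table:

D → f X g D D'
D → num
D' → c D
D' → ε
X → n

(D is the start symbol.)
Empty (error entry)

To find M[X, 'num'], we find productions for X where 'num' is in the predict set (PREDICT(N → α) = (FIRST(α) \ {ε}) ∪ (FOLLOW(N) if α ⇒* ε)).

X → n: PREDICT = { 'n' }

M[X, 'num'] is empty (no production applies)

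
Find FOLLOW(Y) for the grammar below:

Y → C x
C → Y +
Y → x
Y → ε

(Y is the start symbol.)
{ $, '+' }

To compute FOLLOW(Y), find every occurrence of Y on a right-hand side N → α Y β: add FIRST(β) \ {ε}, and if β is empty or nullable also add FOLLOW(N). Iterate to a fixed point.

Y is the start symbol, so $ ∈ FOLLOW(Y).
In C → Y +: Y is followed by '+', add FIRST('+') \ {ε} = { '+' }

Taking the union: FOLLOW(Y) = { $, '+' }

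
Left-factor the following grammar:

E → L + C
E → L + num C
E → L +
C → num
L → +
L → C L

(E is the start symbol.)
Left-factoring transforms A → αβ₁ | αβ₂ into A → αA' and A' → β₁ | β₂
(α is the longest common prefix among the alternatives). Repeat until
no nonterminal has two alternatives with a common prefix.

Round 1: E has alternatives sharing prefix 'L +'. Introduce E': E → L + E'
  Add: E' → C
  Add: E' → num C
  Add: E' → ε

No remaining common prefixes — done.

Resulting grammar:
E → L + E'
E' → C
E' → num C
E' → ε
C → num
L → +
L → C L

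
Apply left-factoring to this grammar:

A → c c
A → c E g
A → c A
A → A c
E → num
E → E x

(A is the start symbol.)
A → c A'
A' → c
A' → E g
A' → A
A → A c
E → num
E → E x

Left-factoring transforms A → αβ₁ | αβ₂ into A → αA' and A' → β₁ | β₂
(α is the longest common prefix among the alternatives). Repeat until
no nonterminal has two alternatives with a common prefix.

Round 1: A has alternatives sharing prefix 'c'. Introduce A': A → c A'
  Add: A' → c
  Add: A' → E g
  Add: A' → A

No remaining common prefixes — done.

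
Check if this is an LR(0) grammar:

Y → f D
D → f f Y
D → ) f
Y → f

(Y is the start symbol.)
Augment with Y' → Y and build the canonical LR(0) collection (I0 = CLOSURE({[Y' → . Y]}), then GOTO on every symbol after a dot until no new states appear). It has 9 states:
  I0: { [Y → . f D], [Y → . f], [Y' → . Y] }  — shift
  I1: { [Y' → Y .] }  — accept
  I2: { [D → . ) f], [D → . f f Y], [Y → f . D], [Y → f .] }  — shift, reduce
  I3: { [D → ) . f] }  — shift
  I4: { [Y → f D .] }  — reduce
  I5: { [D → f . f Y] }  — shift
  I6: { [D → f f . Y], [Y → . f D], [Y → . f] }  — shift
  I7: { [D → f f Y .] }  — reduce
  I8: { [D → ) f .] }  — reduce

Conflict in state I2:
  Shift-reduce conflict between [Y → f .] and [D → . ) f]
So the grammar is NOT LR(0).

Answer: No. Shift-reduce conflict between [Y → f .] and [D → . ) f]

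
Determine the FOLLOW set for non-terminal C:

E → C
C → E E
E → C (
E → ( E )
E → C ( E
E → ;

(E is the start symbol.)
To compute FOLLOW(C), find every occurrence of C on a right-hand side N → α C β: add FIRST(β) \ {ε}, and if β is empty or nullable also add FOLLOW(N). Iterate to a fixed point.

In E → C: C is at the end, add FOLLOW(E)
In E → C (: C is followed by '(', add FIRST('(') \ {ε} = { '(' }
In E → C ( E: C is followed by '(' E, add FIRST('(' E) \ {ε} = { '(' }

The FOLLOW sets referred to above (computed the same way, to a fixed point):
  FOLLOW(E) = { $, '(', ')', ';' }

Taking the union: FOLLOW(C) = { $, '(', ')', ';' }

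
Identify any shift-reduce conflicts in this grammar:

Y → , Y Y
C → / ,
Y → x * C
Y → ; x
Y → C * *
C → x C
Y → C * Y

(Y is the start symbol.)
No shift-reduce conflicts

A shift-reduce conflict occurs when an LR(0) state has both:
  - a complete (reduce) item [A → α .] (dot at the end), and
  - a shift item [B → β . c γ] (dot before a terminal).

Augment with Y' → Y and build the canonical LR(0) collection (I0 = CLOSURE({[Y' → . Y]}), then GOTO on every symbol after a dot until no new states appear). It has 18 states:
  I0: { [C → . / ,], [C → . x C], [Y → . , Y Y], [Y → . ; x], [Y → . C * *], [Y → . C * Y], [Y → . x * C], [Y' → . Y] }  — shift
  I1: { [C → . / ,], [C → . x C], [Y → , . Y Y], [Y → . , Y Y], [Y → . ; x], [Y → . C * *], [Y → . C * Y], [Y → . x * C] }  — shift
  I2: { [C → / . ,] }  — shift
  I3: { [Y → ; . x] }  — shift
  I4: { [Y → C . * *], [Y → C . * Y] }  — shift
  I5: { [Y' → Y .] }  — accept
  I6: { [C → . / ,], [C → . x C], [C → x . C], [Y → x . * C] }  — shift
  I7: { [C → . / ,], [C → . x C], [Y → x * . C] }  — shift
  I8: { [C → x C .] }  — reduce
  I9: { [C → . / ,], [C → . x C], [C → x . C] }  — shift
  I10: { [Y → x * C .] }  — reduce
  I11: { [C → . / ,], [C → . x C], [Y → . , Y Y], [Y → . ; x], [Y → . C * *], [Y → . C * Y], [Y → . x * C], [Y → C * . *], [Y → C * . Y] }  — shift
  I12: { [Y → C * * .] }  — reduce
  I13: { [Y → C * Y .] }  — reduce
  I14: { [Y → ; x .] }  — reduce
  I15: { [C → / , .] }  — reduce
  I16: { [C → . / ,], [C → . x C], [Y → , Y . Y], [Y → . , Y Y], [Y → . ; x], [Y → . C * *], [Y → . C * Y], [Y → . x * C] }  — shift
  I17: { [Y → , Y Y .] }  — reduce

No state contains both a complete item and a shift item.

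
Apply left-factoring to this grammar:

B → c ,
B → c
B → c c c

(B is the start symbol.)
B → c B'
B' → ,
B' → ε
B' → c c

Left-factoring transforms A → αβ₁ | αβ₂ into A → αA' and A' → β₁ | β₂
(α is the longest common prefix among the alternatives). Repeat until
no nonterminal has two alternatives with a common prefix.

Round 1: B has alternatives sharing prefix 'c'. Introduce B': B → c B'
  Add: B' → ,
  Add: B' → ε
  Add: B' → c c

No remaining common prefixes — done.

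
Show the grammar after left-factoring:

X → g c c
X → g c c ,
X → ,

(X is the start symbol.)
X → g c c X'
X' → ε
X' → ,
X → ,

Left-factoring transforms A → αβ₁ | αβ₂ into A → αA' and A' → β₁ | β₂
(α is the longest common prefix among the alternatives). Repeat until
no nonterminal has two alternatives with a common prefix.

Round 1: X has alternatives sharing prefix 'g c c'. Introduce X': X → g c c X'
  Add: X' → ε
  Add: X' → ,

No remaining common prefixes — done.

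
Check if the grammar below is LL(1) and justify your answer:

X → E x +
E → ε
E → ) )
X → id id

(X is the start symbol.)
Relevant sets:
  FIRST(E) = { ')', ε }
  FOLLOW(E) = { 'x' }

For X:
  PREDICT(X → E x '+') = { ')', 'x' }
  PREDICT(X → id id) = { 'id' }
For E:
  PREDICT(E → ε) = { 'x' }
  PREDICT(E → ')' ')') = { ')' }

All predict sets are disjoint. The grammar IS LL(1).

Answer: Yes, the grammar is LL(1).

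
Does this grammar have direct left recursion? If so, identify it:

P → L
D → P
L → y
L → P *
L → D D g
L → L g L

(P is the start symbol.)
P → L: starts with L
D → P: starts with P
L → y: starts with y
L → P *: starts with P
L → D D g: starts with D
L → L g L: LEFT RECURSIVE (starts with L)

The grammar has direct left recursion on: L.

Answer: Yes, L is left-recursive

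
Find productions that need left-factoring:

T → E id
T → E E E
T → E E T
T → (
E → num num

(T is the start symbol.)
Left-factoring is needed when two productions for the same non-terminal
share a common prefix on the right-hand side.

Productions for T:
  T → E id
  T → E E E
  T → E E T
  T → (

Found common prefix 'E' in productions for T

Answer: Yes, T has productions with common prefix 'E'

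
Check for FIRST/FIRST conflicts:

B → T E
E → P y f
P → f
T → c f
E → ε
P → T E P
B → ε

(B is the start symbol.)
A FIRST/FIRST conflict occurs when two productions N → α and N → β for the same non-terminal have FIRST(α) ∩ FIRST(β) ≠ ∅ (with ε ∈ FIRST of a nullable right-hand side, so two nullable alternatives also conflict).

FIRST sets of the non-terminals at (or reachable through a nullable prefix from) the front of some alternative:
  FIRST(T) = { 'c' }
  FIRST(P) = { 'c', 'f' }

Productions for B:
  B → T E: FIRST = { 'c' }
  B → ε: FIRST = { ε }
Productions for E:
  E → P y f: FIRST = { 'c', 'f' }
  E → ε: FIRST = { ε }
Productions for P:
  P → f: FIRST = { 'f' }
  P → T E P: FIRST = { 'c' }
T has only one production, so no FIRST/FIRST conflict is possible there.

All alternatives of each non-terminal have pairwise disjoint FIRST sets.

Answer: No FIRST/FIRST conflicts.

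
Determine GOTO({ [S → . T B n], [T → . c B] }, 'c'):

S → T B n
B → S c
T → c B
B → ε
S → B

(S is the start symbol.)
{ [B → . S c], [B → .], [S → . B], [S → . T B n], [T → . c B], [T → c . B] }

GOTO(I, 'c') = CLOSURE({ [A → αX.β] : [A → α.Xβ] ∈ I, X = 'c' })

Items with dot before 'c', with the dot advanced:
  [T → . c B] → [T → c . B]
Closure of the advanced items:
  [T → c . B] has the dot before B: add [B → . S c], [B → .]
  [B → . S c] has the dot before S: add [S → . T B n], [S → . B]
  [S → . T B n] has the dot before T: add [T → . c B]

GOTO = { [B → . S c], [B → .], [S → . B], [S → . T B n], [T → . c B], [T → c . B] }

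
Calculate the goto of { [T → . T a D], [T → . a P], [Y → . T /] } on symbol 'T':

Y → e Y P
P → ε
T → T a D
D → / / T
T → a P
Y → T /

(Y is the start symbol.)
GOTO(I, 'T') = CLOSURE({ [A → αX.β] : [A → α.Xβ] ∈ I, X = 'T' })

Items with dot before 'T', with the dot advanced:
  [T → . T a D] → [T → T . a D]
  [Y → . T /] → [Y → T . /]
Closure adds nothing (no advanced item has the dot before a non-terminal).

GOTO = { [T → T . a D], [Y → T . /] }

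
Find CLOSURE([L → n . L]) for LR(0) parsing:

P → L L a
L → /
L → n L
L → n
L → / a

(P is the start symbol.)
{ [L → . / a], [L → . /], [L → . n L], [L → . n], [L → n . L] }

To compute CLOSURE, for each item [A → α.Bβ] where B is a non-terminal, add [B → .γ] for all productions B → γ; repeat for the newly added items until nothing changes.

Start with: [L → n . L]
  [L → n . L] has the dot before L: add [L → . /], [L → . n L], [L → . n], [L → . / a]
No further items can be added.

CLOSURE = { [L → . / a], [L → . /], [L → . n L], [L → . n], [L → n . L] }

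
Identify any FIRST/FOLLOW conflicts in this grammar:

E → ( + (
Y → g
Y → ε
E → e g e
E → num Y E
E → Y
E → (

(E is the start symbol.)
Nullable non-terminals: E, Y.
FIRST sets used below: FIRST(Y) = { 'g', ε }

E: nullable alternative(s) E → Y; FOLLOW(E) = { $ }
  E → ( + (: FIRST \ {ε} = { '(' } — disjoint from FOLLOW(E)
  E → e g e: FIRST \ {ε} = { 'e' } — disjoint from FOLLOW(E)
  E → num Y E: FIRST \ {ε} = { 'num' } — disjoint from FOLLOW(E)
  E → Y: FIRST \ {ε} = { 'g' } — this is the only nullable alternative, skip
  E → (: FIRST \ {ε} = { '(' } — disjoint from FOLLOW(E)

Y: nullable alternative(s) Y → ε; FOLLOW(Y) = { $, '(', 'e', 'g', 'num' }
  Y → g: FIRST \ {ε} = { 'g' } — overlaps FOLLOW(Y) on { 'g' }: CONFLICT
  Y → ε: FIRST \ {ε} = { } — this is the only nullable alternative, skip

So the grammar has 1 FIRST/FOLLOW conflict (marked CONFLICT above).

Answer: Yes. Y → g with FOLLOW(Y) on { 'g' }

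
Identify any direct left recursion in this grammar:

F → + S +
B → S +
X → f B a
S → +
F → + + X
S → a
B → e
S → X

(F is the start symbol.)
No direct left recursion

Direct left recursion occurs when N → N α for some non-terminal N (the right-hand side begins with the left-hand side itself).

F → + S +: starts with '+'
B → S +: starts with S
X → f B a: starts with f
S → +: starts with '+'
F → + + X: starts with '+'
S → a: starts with a
B → e: starts with e
S → X: starts with X

No direct left recursion found.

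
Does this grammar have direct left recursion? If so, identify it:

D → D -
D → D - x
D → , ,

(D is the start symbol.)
D → D -: LEFT RECURSIVE (starts with D)
D → D - x: LEFT RECURSIVE (starts with D)
D → , ,: starts with ','

The grammar has direct left recursion on: D.

Answer: Yes, D is left-recursive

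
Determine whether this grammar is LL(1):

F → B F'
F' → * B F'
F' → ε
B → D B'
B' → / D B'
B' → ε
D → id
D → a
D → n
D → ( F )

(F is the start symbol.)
A grammar is LL(1) if for each non-terminal N with multiple productions, the predict sets of those productions are pairwise disjoint, where PREDICT(N → α) = (FIRST(α) \ {ε}) ∪ (FOLLOW(N) if α ⇒* ε).

Relevant sets:
  FOLLOW(F') = { $, ')' }
  FOLLOW(B') = { $, ')', '*' }

For F':
  PREDICT(F' → '*' B F') = { '*' }
  PREDICT(F' → ε) = { $, ')' }
For B':
  PREDICT(B' → '/' D B') = { '/' }
  PREDICT(B' → ε) = { $, ')', '*' }
For D:
  PREDICT(D → id) = { 'id' }
  PREDICT(D → a) = { 'a' }
  PREDICT(D → n) = { 'n' }
  PREDICT(D → '(' F ')') = { '(' }
F, B have a single production, so nothing to check there.

All predict sets are disjoint. The grammar IS LL(1).

Answer: Yes, the grammar is LL(1).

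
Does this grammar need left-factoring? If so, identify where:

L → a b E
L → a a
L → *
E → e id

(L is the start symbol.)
Yes, L has productions with common prefix 'a'

Left-factoring is needed when two productions for the same non-terminal
share a common prefix on the right-hand side.

Productions for L:
  L → a b E
  L → a a
  L → *

Found common prefix 'a' in productions for L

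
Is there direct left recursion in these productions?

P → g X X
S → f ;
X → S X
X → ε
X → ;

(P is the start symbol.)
Direct left recursion occurs when N → N α for some non-terminal N (the right-hand side begins with the left-hand side itself).

P → g X X: starts with g
S → f ;: starts with f
X → S X: starts with S
X → ε: starts with ε
X → ;: starts with ';'

No direct left recursion found.

Answer: No direct left recursion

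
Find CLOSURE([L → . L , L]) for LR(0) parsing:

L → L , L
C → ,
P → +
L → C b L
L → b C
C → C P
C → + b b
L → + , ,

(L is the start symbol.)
To compute CLOSURE, for each item [A → α.Bβ] where B is a non-terminal, add [B → .γ] for all productions B → γ; repeat for the newly added items until nothing changes.

Start with: [L → . L , L]
  [L → . L , L] has the dot before L: add [L → . C b L], [L → . b C], [L → . + , ,]
  [L → . C b L] has the dot before C: add [C → . ,], [C → . C P], [C → . + b b]
No further items can be added.

CLOSURE = { [C → . + b b], [C → . ,], [C → . C P], [L → . + , ,], [L → . C b L], [L → . L , L], [L → . b C] }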